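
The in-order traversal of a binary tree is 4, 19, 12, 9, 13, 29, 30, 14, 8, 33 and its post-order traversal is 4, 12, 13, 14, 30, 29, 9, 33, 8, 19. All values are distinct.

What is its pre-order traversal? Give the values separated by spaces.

The last element of post-order is the root; it splits in-order into left and right subtrees.
Root 19: left subtree has 1 node {4}, right has 8 {12, 9, 13, 29, 30, 14, 8, 33}.
  Root 8: left subtree has 6 nodes {12, 9, 13, 29, 30, 14}, right has 1 {33}.
    Root 9: left subtree has 1 node {12}, right has 4 {13, 29, 30, 14}.
      Root 29: left subtree has 1 node {13}, right has 2 {30, 14}.
        Root 30: left subtree has 0 nodes { }, right has 1 {14}.

19 4 8 9 12 29 13 30 14 33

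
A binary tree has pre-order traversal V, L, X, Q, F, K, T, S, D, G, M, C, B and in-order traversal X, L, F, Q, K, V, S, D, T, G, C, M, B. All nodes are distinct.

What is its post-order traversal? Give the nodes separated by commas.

The first element of pre-order is the root; it splits in-order into left and right subtrees.
Root V: left subtree has 5 nodes {X, L, F, Q, K}, right has 7 {S, D, T, G, C, M, B}.
  Root L: left subtree has 1 node {X}, right has 3 {F, Q, K}.
    Root Q: left subtree has 1 node {F}, right has 1 {K}.
  Root T: left subtree has 2 nodes {S, D}, right has 4 {G, C, M, B}.
    Root S: left subtree has 0 nodes { }, right has 1 {D}.
    Root G: left subtree has 0 nodes { }, right has 3 {C, M, B}.
      Root M: left subtree has 1 node {C}, right has 1 {B}.

X, F, K, Q, L, D, S, C, B, M, G, T, V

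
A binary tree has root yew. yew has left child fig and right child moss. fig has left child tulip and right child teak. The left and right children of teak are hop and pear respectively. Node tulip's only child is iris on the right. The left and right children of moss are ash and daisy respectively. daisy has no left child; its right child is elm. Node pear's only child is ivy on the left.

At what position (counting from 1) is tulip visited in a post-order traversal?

2

Post-order visits the left subtree, then the right subtree, then the node.
At yew: go left to fig.
  At fig: go left to tulip.
    At tulip: no left child.
    At tulip: go right to iris.
      iris is a leaf — visit iris.
    Visit tulip.
  At fig: go right to teak.
    At teak: go left to hop.
      hop is a leaf — visit hop.
    At teak: go right to pear.
      At pear: go left to ivy.
        ivy is a leaf — visit ivy.
      At pear: no right child.
      Visit pear.
    Visit teak.
  Visit fig.
At yew: go right to moss.
  At moss: go left to ash.
    ash is a leaf — visit ash.
  At moss: go right to daisy.
    At daisy: no left child.
    At daisy: go right to elm.
      elm is a leaf — visit elm.
    Visit daisy.
  Visit moss.
Visit yew.
Full post-order sequence: iris, tulip, hop, ivy, pear, teak, fig, ash, elm, daisy, moss, yew.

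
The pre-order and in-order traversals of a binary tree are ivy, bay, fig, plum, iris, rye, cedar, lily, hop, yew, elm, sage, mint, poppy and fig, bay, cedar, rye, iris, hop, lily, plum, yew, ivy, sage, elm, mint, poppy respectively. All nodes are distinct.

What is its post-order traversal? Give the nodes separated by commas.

The first element of pre-order is the root; it splits in-order into left and right subtrees.
Root ivy: left subtree has 9 nodes {fig, bay, cedar, rye, iris, hop, lily, plum, yew}, right has 4 {sage, elm, mint, poppy}.
  Root bay: left subtree has 1 node {fig}, right has 7 {cedar, rye, iris, hop, lily, plum, yew}.
    Root plum: left subtree has 5 nodes {cedar, rye, iris, hop, lily}, right has 1 {yew}.
      Root iris: left subtree has 2 nodes {cedar, rye}, right has 2 {hop, lily}.
        Root rye: left subtree has 1 node {cedar}, right has 0 { }.
        Root lily: left subtree has 1 node {hop}, right has 0 { }.
  Root elm: left subtree has 1 node {sage}, right has 2 {mint, poppy}.
    Root mint: left subtree has 0 nodes { }, right has 1 {poppy}.

fig, cedar, rye, hop, lily, iris, yew, plum, bay, sage, poppy, mint, elm, ivy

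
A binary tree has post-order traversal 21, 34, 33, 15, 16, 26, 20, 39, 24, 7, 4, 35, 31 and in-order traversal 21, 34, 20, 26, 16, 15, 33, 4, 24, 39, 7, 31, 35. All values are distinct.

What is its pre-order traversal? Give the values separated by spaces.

31 4 20 34 21 26 16 15 33 7 24 39 35

The last element of post-order is the root; it splits in-order into left and right subtrees.
Root 31: left subtree has 11 nodes {21, 34, 20, 26, 16, 15, 33, 4, 24, 39, 7}, right has 1 {35}.
  Root 4: left subtree has 7 nodes {21, 34, 20, 26, 16, 15, 33}, right has 3 {24, 39, 7}.
    Root 20: left subtree has 2 nodes {21, 34}, right has 4 {26, 16, 15, 33}.
      Root 34: left subtree has 1 node {21}, right has 0 { }.
      Root 26: left subtree has 0 nodes { }, right has 3 {16, 15, 33}.
        Root 16: left subtree has 0 nodes { }, right has 2 {15, 33}.
          Root 15: left subtree has 0 nodes { }, right has 1 {33}.
    Root 7: left subtree has 2 nodes {24, 39}, right has 0 { }.
      Root 24: left subtree has 0 nodes { }, right has 1 {39}.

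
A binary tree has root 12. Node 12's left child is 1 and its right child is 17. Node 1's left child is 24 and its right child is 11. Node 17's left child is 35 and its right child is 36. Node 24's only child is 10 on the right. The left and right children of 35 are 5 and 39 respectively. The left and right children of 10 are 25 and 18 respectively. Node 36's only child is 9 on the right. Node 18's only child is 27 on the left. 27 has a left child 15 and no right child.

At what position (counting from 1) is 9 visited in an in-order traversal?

In-order visits the left subtree, then the node, then the right subtree.
At 12: go left to 1.
  At 1: go left to 24.
    At 24: no left child.
    Visit 24.
    At 24: go right to 10.
      At 10: go left to 25.
        25 is a leaf — visit 25.
      Visit 10.
      At 10: go right to 18.
        At 18: go left to 27.
          At 27: go left to 15.
            15 is a leaf — visit 15.
          Visit 27.
          At 27: no right child.
        Visit 18.
        At 18: no right child.
  Visit 1.
  At 1: go right to 11.
    11 is a leaf — visit 11.
Visit 12.
At 12: go right to 17.
  At 17: go left to 35.
    At 35: go left to 5.
      5 is a leaf — visit 5.
    Visit 35.
    At 35: go right to 39.
      39 is a leaf — visit 39.
  Visit 17.
  At 17: go right to 36.
    At 36: no left child.
    Visit 36.
    At 36: go right to 9.
      9 is a leaf — visit 9.
Full in-order sequence: 24, 25, 10, 15, 27, 18, 1, 11, 12, 5, 35, 39, 17, 36, 9.

15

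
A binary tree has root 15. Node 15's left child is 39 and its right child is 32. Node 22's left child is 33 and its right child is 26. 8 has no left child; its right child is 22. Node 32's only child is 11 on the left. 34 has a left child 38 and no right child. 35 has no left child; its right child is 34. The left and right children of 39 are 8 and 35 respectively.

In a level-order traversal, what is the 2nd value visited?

39

Level-order visits nodes level by level from the root, left to right within each level.
Level 0: 15
Level 1: 39, 32
Level 2: 8, 35, 11
Level 3: 22, 34
Level 4: 33, 26, 38
Full level-order sequence: 15, 39, 32, 8, 35, 11, 22, 34, 33, 26, 38.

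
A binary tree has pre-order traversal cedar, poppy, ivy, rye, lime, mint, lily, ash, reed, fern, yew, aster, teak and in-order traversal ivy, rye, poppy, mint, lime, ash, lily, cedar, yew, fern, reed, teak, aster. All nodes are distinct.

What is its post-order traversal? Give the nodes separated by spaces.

The first element of pre-order is the root; it splits in-order into left and right subtrees.
Root cedar: left subtree has 7 nodes {ivy, rye, poppy, mint, lime, ash, lily}, right has 5 {yew, fern, reed, teak, aster}.
  Root poppy: left subtree has 2 nodes {ivy, rye}, right has 4 {mint, lime, ash, lily}.
    Root ivy: left subtree has 0 nodes { }, right has 1 {rye}.
    Root lime: left subtree has 1 node {mint}, right has 2 {ash, lily}.
      Root lily: left subtree has 1 node {ash}, right has 0 { }.
  Root reed: left subtree has 2 nodes {yew, fern}, right has 2 {teak, aster}.
    Root fern: left subtree has 1 node {yew}, right has 0 { }.
    Root aster: left subtree has 1 node {teak}, right has 0 { }.

rye ivy mint ash lily lime poppy yew fern teak aster reed cedar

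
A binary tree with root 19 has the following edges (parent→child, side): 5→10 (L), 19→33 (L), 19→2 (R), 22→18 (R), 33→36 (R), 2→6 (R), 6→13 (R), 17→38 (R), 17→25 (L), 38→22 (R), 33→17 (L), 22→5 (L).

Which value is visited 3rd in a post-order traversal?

5

Post-order visits the left subtree, then the right subtree, then the node.
At 19: go left to 33.
  At 33: go left to 17.
    At 17: go left to 25.
      25 is a leaf — visit 25.
    At 17: go right to 38.
      At 38: no left child.
      At 38: go right to 22.
        At 22: go left to 5.
          At 5: go left to 10.
            10 is a leaf — visit 10.
          At 5: no right child.
          Visit 5.
        At 22: go right to 18.
          18 is a leaf — visit 18.
        Visit 22.
      Visit 38.
    Visit 17.
  At 33: go right to 36.
    36 is a leaf — visit 36.
  Visit 33.
At 19: go right to 2.
  At 2: no left child.
  At 2: go right to 6.
    At 6: no left child.
    At 6: go right to 13.
      13 is a leaf — visit 13.
    Visit 6.
  Visit 2.
Visit 19.
Full post-order sequence: 25, 10, 5, 18, 22, 38, 17, 36, 33, 13, 6, 2, 19.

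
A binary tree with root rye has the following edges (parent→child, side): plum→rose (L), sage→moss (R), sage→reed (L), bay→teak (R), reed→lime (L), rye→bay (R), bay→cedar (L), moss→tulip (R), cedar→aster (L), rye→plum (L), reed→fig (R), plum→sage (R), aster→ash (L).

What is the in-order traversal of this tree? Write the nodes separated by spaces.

In-order visits the left subtree, then the node, then the right subtree.
At rye: go left to plum.
  At plum: go left to rose.
    rose is a leaf — visit rose.
  Visit plum.
  At plum: go right to sage.
    At sage: go left to reed.
      At reed: go left to lime.
        lime is a leaf — visit lime.
      Visit reed.
      At reed: go right to fig.
        fig is a leaf — visit fig.
    Visit sage.
    At sage: go right to moss.
      At moss: no left child.
      Visit moss.
      At moss: go right to tulip.
        tulip is a leaf — visit tulip.
Visit rye.
At rye: go right to bay.
  At bay: go left to cedar.
    At cedar: go left to aster.
      At aster: go left to ash.
        ash is a leaf — visit ash.
      Visit aster.
      At aster: no right child.
    Visit cedar.
    At cedar: no right child.
  Visit bay.
  At bay: go right to teak.
    teak is a leaf — visit teak.

rose plum lime reed fig sage moss tulip rye ash aster cedar bay teak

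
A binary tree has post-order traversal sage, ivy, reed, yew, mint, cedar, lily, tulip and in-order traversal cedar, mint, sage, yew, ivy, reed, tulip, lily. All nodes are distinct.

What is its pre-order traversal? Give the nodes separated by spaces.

The last element of post-order is the root; it splits in-order into left and right subtrees.
Root tulip: left subtree has 6 nodes {cedar, mint, sage, yew, ivy, reed}, right has 1 {lily}.
  Root cedar: left subtree has 0 nodes { }, right has 5 {mint, sage, yew, ivy, reed}.
    Root mint: left subtree has 0 nodes { }, right has 4 {sage, yew, ivy, reed}.
      Root yew: left subtree has 1 node {sage}, right has 2 {ivy, reed}.
        Root reed: left subtree has 1 node {ivy}, right has 0 { }.

tulip cedar mint yew sage reed ivy lily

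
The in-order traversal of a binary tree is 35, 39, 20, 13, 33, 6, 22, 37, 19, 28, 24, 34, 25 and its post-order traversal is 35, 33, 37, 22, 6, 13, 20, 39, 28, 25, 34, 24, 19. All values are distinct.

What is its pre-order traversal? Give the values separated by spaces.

19 39 35 20 13 6 33 22 37 24 28 34 25

The last element of post-order is the root; it splits in-order into left and right subtrees.
Root 19: left subtree has 8 nodes {35, 39, 20, 13, 33, 6, 22, 37}, right has 4 {28, 24, 34, 25}.
  Root 39: left subtree has 1 node {35}, right has 6 {20, 13, 33, 6, 22, 37}.
    Root 20: left subtree has 0 nodes { }, right has 5 {13, 33, 6, 22, 37}.
      Root 13: left subtree has 0 nodes { }, right has 4 {33, 6, 22, 37}.
        Root 6: left subtree has 1 node {33}, right has 2 {22, 37}.
          Root 22: left subtree has 0 nodes { }, right has 1 {37}.
  Root 24: left subtree has 1 node {28}, right has 2 {34, 25}.
    Root 34: left subtree has 0 nodes { }, right has 1 {25}.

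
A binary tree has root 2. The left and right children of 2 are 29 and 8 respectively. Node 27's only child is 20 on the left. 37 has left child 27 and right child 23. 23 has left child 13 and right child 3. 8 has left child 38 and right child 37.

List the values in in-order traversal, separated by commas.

29, 2, 38, 8, 20, 27, 37, 13, 23, 3

In-order visits the left subtree, then the node, then the right subtree.
At 2: go left to 29.
  29 is a leaf — visit 29.
Visit 2.
At 2: go right to 8.
  At 8: go left to 38.
    38 is a leaf — visit 38.
  Visit 8.
  At 8: go right to 37.
    At 37: go left to 27.
      At 27: go left to 20.
        20 is a leaf — visit 20.
      Visit 27.
      At 27: no right child.
    Visit 37.
    At 37: go right to 23.
      At 23: go left to 13.
        13 is a leaf — visit 13.
      Visit 23.
      At 23: go right to 3.
        3 is a leaf — visit 3.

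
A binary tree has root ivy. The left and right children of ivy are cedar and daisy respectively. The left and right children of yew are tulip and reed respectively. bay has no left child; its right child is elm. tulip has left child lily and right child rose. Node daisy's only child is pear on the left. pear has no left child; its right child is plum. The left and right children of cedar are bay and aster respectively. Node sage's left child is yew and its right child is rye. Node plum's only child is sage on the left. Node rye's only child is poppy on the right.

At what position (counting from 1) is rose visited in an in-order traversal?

9

In-order visits the left subtree, then the node, then the right subtree.
At ivy: go left to cedar.
  At cedar: go left to bay.
    At bay: no left child.
    Visit bay.
    At bay: go right to elm.
      elm is a leaf — visit elm.
  Visit cedar.
  At cedar: go right to aster.
    aster is a leaf — visit aster.
Visit ivy.
At ivy: go right to daisy.
  At daisy: go left to pear.
    At pear: no left child.
    Visit pear.
    At pear: go right to plum.
      At plum: go left to sage.
        At sage: go left to yew.
          At yew: go left to tulip.
            At tulip: go left to lily.
              lily is a leaf — visit lily.
            Visit tulip.
            At tulip: go right to rose.
              rose is a leaf — visit rose.
          Visit yew.
          At yew: go right to reed.
            reed is a leaf — visit reed.
        Visit sage.
        At sage: go right to rye.
          At rye: no left child.
          Visit rye.
          At rye: go right to poppy.
            poppy is a leaf — visit poppy.
      Visit plum.
      At plum: no right child.
  Visit daisy.
  At daisy: no right child.
Full in-order sequence: bay, elm, cedar, aster, ivy, pear, lily, tulip, rose, yew, reed, sage, rye, poppy, plum, daisy.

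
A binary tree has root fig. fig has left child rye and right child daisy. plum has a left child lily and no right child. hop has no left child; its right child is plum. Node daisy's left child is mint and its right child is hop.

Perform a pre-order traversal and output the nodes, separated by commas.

fig, rye, daisy, mint, hop, plum, lily

Pre-order visits the node, then its left subtree, then its right subtree.
Visit fig.
At fig: go left to rye.
  rye is a leaf — visit rye.
At fig: go right to daisy.
  Visit daisy.
  At daisy: go left to mint.
    mint is a leaf — visit mint.
  At daisy: go right to hop.
    Visit hop.
    At hop: no left child.
    At hop: go right to plum.
      Visit plum.
      At plum: go left to lily.
        lily is a leaf — visit lily.
      At plum: no right child.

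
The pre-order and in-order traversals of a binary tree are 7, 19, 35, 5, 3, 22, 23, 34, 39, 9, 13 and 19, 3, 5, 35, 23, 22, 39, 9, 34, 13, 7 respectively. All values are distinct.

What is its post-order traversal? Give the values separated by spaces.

The first element of pre-order is the root; it splits in-order into left and right subtrees.
Root 7: left subtree has 10 nodes {19, 3, 5, 35, 23, 22, 39, 9, 34, 13}, right has 0 { }.
  Root 19: left subtree has 0 nodes { }, right has 9 {3, 5, 35, 23, 22, 39, 9, 34, 13}.
    Root 35: left subtree has 2 nodes {3, 5}, right has 6 {23, 22, 39, 9, 34, 13}.
      Root 5: left subtree has 1 node {3}, right has 0 { }.
      Root 22: left subtree has 1 node {23}, right has 4 {39, 9, 34, 13}.
        Root 34: left subtree has 2 nodes {39, 9}, right has 1 {13}.
          Root 39: left subtree has 0 nodes { }, right has 1 {9}.

3 5 23 9 39 13 34 22 35 19 7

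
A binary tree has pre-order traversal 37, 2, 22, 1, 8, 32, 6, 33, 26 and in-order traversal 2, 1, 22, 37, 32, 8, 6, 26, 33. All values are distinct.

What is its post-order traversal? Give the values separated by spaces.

1 22 2 32 26 33 6 8 37

The first element of pre-order is the root; it splits in-order into left and right subtrees.
Root 37: left subtree has 3 nodes {2, 1, 22}, right has 5 {32, 8, 6, 26, 33}.
  Root 2: left subtree has 0 nodes { }, right has 2 {1, 22}.
    Root 22: left subtree has 1 node {1}, right has 0 { }.
  Root 8: left subtree has 1 node {32}, right has 3 {6, 26, 33}.
    Root 6: left subtree has 0 nodes { }, right has 2 {26, 33}.
      Root 33: left subtree has 1 node {26}, right has 0 { }.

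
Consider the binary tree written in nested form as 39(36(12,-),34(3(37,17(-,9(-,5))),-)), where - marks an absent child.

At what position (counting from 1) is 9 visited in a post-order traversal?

5

Post-order visits the left subtree, then the right subtree, then the node.
At 39: go left to 36.
  At 36: go left to 12.
    12 is a leaf — visit 12.
  At 36: no right child.
  Visit 36.
At 39: go right to 34.
  At 34: go left to 3.
    At 3: go left to 37.
      37 is a leaf — visit 37.
    At 3: go right to 17.
      At 17: no left child.
      At 17: go right to 9.
        At 9: no left child.
        At 9: go right to 5.
          5 is a leaf — visit 5.
        Visit 9.
      Visit 17.
    Visit 3.
  At 34: no right child.
  Visit 34.
Visit 39.
Full post-order sequence: 12, 36, 37, 5, 9, 17, 3, 34, 39.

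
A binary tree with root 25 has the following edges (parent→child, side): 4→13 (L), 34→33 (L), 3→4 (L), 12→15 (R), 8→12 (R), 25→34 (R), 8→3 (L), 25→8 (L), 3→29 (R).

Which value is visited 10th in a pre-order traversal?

33

Pre-order visits the node, then its left subtree, then its right subtree.
Visit 25.
At 25: go left to 8.
  Visit 8.
  At 8: go left to 3.
    Visit 3.
    At 3: go left to 4.
      Visit 4.
      At 4: go left to 13.
        13 is a leaf — visit 13.
      At 4: no right child.
    At 3: go right to 29.
      29 is a leaf — visit 29.
  At 8: go right to 12.
    Visit 12.
    At 12: no left child.
    At 12: go right to 15.
      15 is a leaf — visit 15.
At 25: go right to 34.
  Visit 34.
  At 34: go left to 33.
    33 is a leaf — visit 33.
  At 34: no right child.
Full pre-order sequence: 25, 8, 3, 4, 13, 29, 12, 15, 34, 33.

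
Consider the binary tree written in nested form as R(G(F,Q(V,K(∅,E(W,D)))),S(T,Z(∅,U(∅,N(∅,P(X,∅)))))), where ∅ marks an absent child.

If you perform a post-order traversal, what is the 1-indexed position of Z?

14

Post-order visits the left subtree, then the right subtree, then the node.
At R: go left to G.
  At G: go left to F.
    F is a leaf — visit F.
  At G: go right to Q.
    At Q: go left to V.
      V is a leaf — visit V.
    At Q: go right to K.
      At K: no left child.
      At K: go right to E.
        At E: go left to W.
          W is a leaf — visit W.
        At E: go right to D.
          D is a leaf — visit D.
        Visit E.
      Visit K.
    Visit Q.
  Visit G.
At R: go right to S.
  At S: go left to T.
    T is a leaf — visit T.
  At S: go right to Z.
    At Z: no left child.
    At Z: go right to U.
      At U: no left child.
      At U: go right to N.
        At N: no left child.
        At N: go right to P.
          At P: go left to X.
            X is a leaf — visit X.
          At P: no right child.
          Visit P.
        Visit N.
      Visit U.
    Visit Z.
  Visit S.
Visit R.
Full post-order sequence: F, V, W, D, E, K, Q, G, T, X, P, N, U, Z, S, R.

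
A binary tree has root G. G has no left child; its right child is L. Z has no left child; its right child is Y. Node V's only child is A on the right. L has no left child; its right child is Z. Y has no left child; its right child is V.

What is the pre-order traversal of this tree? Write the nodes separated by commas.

G, L, Z, Y, V, A

Pre-order visits the node, then its left subtree, then its right subtree.
Visit G.
At G: no left child.
At G: go right to L.
  Visit L.
  At L: no left child.
  At L: go right to Z.
    Visit Z.
    At Z: no left child.
    At Z: go right to Y.
      Visit Y.
      At Y: no left child.
      At Y: go right to V.
        Visit V.
        At V: no left child.
        At V: go right to A.
          A is a leaf — visit A.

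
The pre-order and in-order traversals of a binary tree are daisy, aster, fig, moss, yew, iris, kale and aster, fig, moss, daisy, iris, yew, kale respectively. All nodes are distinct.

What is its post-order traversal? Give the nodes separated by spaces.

The first element of pre-order is the root; it splits in-order into left and right subtrees.
Root daisy: left subtree has 3 nodes {aster, fig, moss}, right has 3 {iris, yew, kale}.
  Root aster: left subtree has 0 nodes { }, right has 2 {fig, moss}.
    Root fig: left subtree has 0 nodes { }, right has 1 {moss}.
  Root yew: left subtree has 1 node {iris}, right has 1 {kale}.

moss fig aster iris kale yew daisy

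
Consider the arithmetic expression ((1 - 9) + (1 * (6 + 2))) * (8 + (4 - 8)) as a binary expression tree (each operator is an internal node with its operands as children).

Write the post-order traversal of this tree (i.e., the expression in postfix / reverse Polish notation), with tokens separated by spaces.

Post-order on an expression tree gives postfix notation: for each operator, emit left operand, right operand, then the operator.

1 9 - 1 6 2 + * + 8 4 8 - + *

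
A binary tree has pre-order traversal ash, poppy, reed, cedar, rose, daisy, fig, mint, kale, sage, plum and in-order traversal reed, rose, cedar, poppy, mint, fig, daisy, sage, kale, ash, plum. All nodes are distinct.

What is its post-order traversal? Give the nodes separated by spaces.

The first element of pre-order is the root; it splits in-order into left and right subtrees.
Root ash: left subtree has 9 nodes {reed, rose, cedar, poppy, mint, fig, daisy, sage, kale}, right has 1 {plum}.
  Root poppy: left subtree has 3 nodes {reed, rose, cedar}, right has 5 {mint, fig, daisy, sage, kale}.
    Root reed: left subtree has 0 nodes { }, right has 2 {rose, cedar}.
      Root cedar: left subtree has 1 node {rose}, right has 0 { }.
    Root daisy: left subtree has 2 nodes {mint, fig}, right has 2 {sage, kale}.
      Root fig: left subtree has 1 node {mint}, right has 0 { }.
      Root kale: left subtree has 1 node {sage}, right has 0 { }.

rose cedar reed mint fig sage kale daisy poppy plum ash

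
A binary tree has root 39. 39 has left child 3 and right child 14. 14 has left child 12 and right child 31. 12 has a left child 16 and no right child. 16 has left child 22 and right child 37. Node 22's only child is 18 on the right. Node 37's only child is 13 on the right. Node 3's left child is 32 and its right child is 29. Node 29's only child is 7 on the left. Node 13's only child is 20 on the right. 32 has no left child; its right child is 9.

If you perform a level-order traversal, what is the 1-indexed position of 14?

Level-order visits nodes level by level from the root, left to right within each level.
Level 0: 39
Level 1: 3, 14
Level 2: 32, 29, 12, 31
Level 3: 9, 7, 16
Level 4: 22, 37
Level 5: 18, 13
Level 6: 20
Full level-order sequence: 39, 3, 14, 32, 29, 12, 31, 9, 7, 16, 22, 37, 18, 13, 20.

3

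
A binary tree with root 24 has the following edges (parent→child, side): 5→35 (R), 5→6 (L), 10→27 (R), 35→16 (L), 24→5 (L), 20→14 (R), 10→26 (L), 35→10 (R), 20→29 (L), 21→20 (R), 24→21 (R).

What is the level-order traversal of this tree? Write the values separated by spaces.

24 5 21 6 35 20 16 10 29 14 26 27

Level-order visits nodes level by level from the root, left to right within each level.
Level 0: 24
Level 1: 5, 21
Level 2: 6, 35, 20
Level 3: 16, 10, 29, 14
Level 4: 26, 27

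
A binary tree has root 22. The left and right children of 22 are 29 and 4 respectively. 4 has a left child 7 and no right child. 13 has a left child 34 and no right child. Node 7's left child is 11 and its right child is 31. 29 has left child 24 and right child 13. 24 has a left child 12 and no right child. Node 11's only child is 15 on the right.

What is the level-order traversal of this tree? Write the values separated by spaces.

22 29 4 24 13 7 12 34 11 31 15

Level-order visits nodes level by level from the root, left to right within each level.
Level 0: 22
Level 1: 29, 4
Level 2: 24, 13, 7
Level 3: 12, 34, 11, 31
Level 4: 15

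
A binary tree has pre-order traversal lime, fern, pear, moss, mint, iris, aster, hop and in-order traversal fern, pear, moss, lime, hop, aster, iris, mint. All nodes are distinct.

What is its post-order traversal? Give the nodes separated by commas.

The first element of pre-order is the root; it splits in-order into left and right subtrees.
Root lime: left subtree has 3 nodes {fern, pear, moss}, right has 4 {hop, aster, iris, mint}.
  Root fern: left subtree has 0 nodes { }, right has 2 {pear, moss}.
    Root pear: left subtree has 0 nodes { }, right has 1 {moss}.
  Root mint: left subtree has 3 nodes {hop, aster, iris}, right has 0 { }.
    Root iris: left subtree has 2 nodes {hop, aster}, right has 0 { }.
      Root aster: left subtree has 1 node {hop}, right has 0 { }.

moss, pear, fern, hop, aster, iris, mint, lime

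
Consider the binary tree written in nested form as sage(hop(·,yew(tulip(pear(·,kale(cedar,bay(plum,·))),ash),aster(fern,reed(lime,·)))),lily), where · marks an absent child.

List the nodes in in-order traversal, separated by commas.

In-order visits the left subtree, then the node, then the right subtree.
At sage: go left to hop.
  At hop: no left child.
  Visit hop.
  At hop: go right to yew.
    At yew: go left to tulip.
      At tulip: go left to pear.
        At pear: no left child.
        Visit pear.
        At pear: go right to kale.
          At kale: go left to cedar.
            cedar is a leaf — visit cedar.
          Visit kale.
          At kale: go right to bay.
            At bay: go left to plum.
              plum is a leaf — visit plum.
            Visit bay.
            At bay: no right child.
      Visit tulip.
      At tulip: go right to ash.
        ash is a leaf — visit ash.
    Visit yew.
    At yew: go right to aster.
      At aster: go left to fern.
        fern is a leaf — visit fern.
      Visit aster.
      At aster: go right to reed.
        At reed: go left to lime.
          lime is a leaf — visit lime.
        Visit reed.
        At reed: no right child.
Visit sage.
At sage: go right to lily.
  lily is a leaf — visit lily.

hop, pear, cedar, kale, plum, bay, tulip, ash, yew, fern, aster, lime, reed, sage, lily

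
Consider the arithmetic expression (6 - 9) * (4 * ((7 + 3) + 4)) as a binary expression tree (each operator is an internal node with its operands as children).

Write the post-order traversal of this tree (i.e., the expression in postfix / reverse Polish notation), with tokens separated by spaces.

Post-order on an expression tree gives postfix notation: for each operator, emit left operand, right operand, then the operator.

6 9 - 4 7 3 + 4 + * *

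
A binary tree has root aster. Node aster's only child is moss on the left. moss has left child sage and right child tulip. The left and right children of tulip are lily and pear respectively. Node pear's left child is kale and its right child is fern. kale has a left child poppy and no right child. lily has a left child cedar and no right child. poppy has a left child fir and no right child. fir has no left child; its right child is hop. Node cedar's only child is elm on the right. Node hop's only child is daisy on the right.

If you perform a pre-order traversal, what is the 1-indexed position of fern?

14

Pre-order visits the node, then its left subtree, then its right subtree.
Visit aster.
At aster: go left to moss.
  Visit moss.
  At moss: go left to sage.
    sage is a leaf — visit sage.
  At moss: go right to tulip.
    Visit tulip.
    At tulip: go left to lily.
      Visit lily.
      At lily: go left to cedar.
        Visit cedar.
        At cedar: no left child.
        At cedar: go right to elm.
          elm is a leaf — visit elm.
      At lily: no right child.
    At tulip: go right to pear.
      Visit pear.
      At pear: go left to kale.
        Visit kale.
        At kale: go left to poppy.
          Visit poppy.
          At poppy: go left to fir.
            Visit fir.
            At fir: no left child.
            At fir: go right to hop.
              Visit hop.
              At hop: no left child.
              At hop: go right to daisy.
                daisy is a leaf — visit daisy.
          At poppy: no right child.
        At kale: no right child.
      At pear: go right to fern.
        fern is a leaf — visit fern.
At aster: no right child.
Full pre-order sequence: aster, moss, sage, tulip, lily, cedar, elm, pear, kale, poppy, fir, hop, daisy, fern.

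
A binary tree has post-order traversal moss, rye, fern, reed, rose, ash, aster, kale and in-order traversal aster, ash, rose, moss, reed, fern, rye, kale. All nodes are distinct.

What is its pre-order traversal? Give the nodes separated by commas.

The last element of post-order is the root; it splits in-order into left and right subtrees.
Root kale: left subtree has 7 nodes {aster, ash, rose, moss, reed, fern, rye}, right has 0 { }.
  Root aster: left subtree has 0 nodes { }, right has 6 {ash, rose, moss, reed, fern, rye}.
    Root ash: left subtree has 0 nodes { }, right has 5 {rose, moss, reed, fern, rye}.
      Root rose: left subtree has 0 nodes { }, right has 4 {moss, reed, fern, rye}.
        Root reed: left subtree has 1 node {moss}, right has 2 {fern, rye}.
          Root fern: left subtree has 0 nodes { }, right has 1 {rye}.

kale, aster, ash, rose, reed, moss, fern, rye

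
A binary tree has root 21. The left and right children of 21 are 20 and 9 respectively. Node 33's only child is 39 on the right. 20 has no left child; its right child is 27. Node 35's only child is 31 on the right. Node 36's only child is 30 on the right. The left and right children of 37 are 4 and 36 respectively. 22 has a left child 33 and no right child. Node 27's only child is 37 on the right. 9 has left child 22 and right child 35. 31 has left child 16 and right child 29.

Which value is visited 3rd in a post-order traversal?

Post-order visits the left subtree, then the right subtree, then the node.
At 21: go left to 20.
  At 20: no left child.
  At 20: go right to 27.
    At 27: no left child.
    At 27: go right to 37.
      At 37: go left to 4.
        4 is a leaf — visit 4.
      At 37: go right to 36.
        At 36: no left child.
        At 36: go right to 30.
          30 is a leaf — visit 30.
        Visit 36.
      Visit 37.
    Visit 27.
  Visit 20.
At 21: go right to 9.
  At 9: go left to 22.
    At 22: go left to 33.
      At 33: no left child.
      At 33: go right to 39.
        39 is a leaf — visit 39.
      Visit 33.
    At 22: no right child.
    Visit 22.
  At 9: go right to 35.
    At 35: no left child.
    At 35: go right to 31.
      At 31: go left to 16.
        16 is a leaf — visit 16.
      At 31: go right to 29.
        29 is a leaf — visit 29.
      Visit 31.
    Visit 35.
  Visit 9.
Visit 21.
Full post-order sequence: 4, 30, 36, 37, 27, 20, 39, 33, 22, 16, 29, 31, 35, 9, 21.

36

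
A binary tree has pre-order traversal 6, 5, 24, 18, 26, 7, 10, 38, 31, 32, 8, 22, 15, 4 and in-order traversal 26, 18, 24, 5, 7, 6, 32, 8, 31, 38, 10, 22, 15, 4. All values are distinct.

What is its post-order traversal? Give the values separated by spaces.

26 18 24 7 5 8 32 31 38 4 15 22 10 6

The first element of pre-order is the root; it splits in-order into left and right subtrees.
Root 6: left subtree has 5 nodes {26, 18, 24, 5, 7}, right has 8 {32, 8, 31, 38, 10, 22, 15, 4}.
  Root 5: left subtree has 3 nodes {26, 18, 24}, right has 1 {7}.
    Root 24: left subtree has 2 nodes {26, 18}, right has 0 { }.
      Root 18: left subtree has 1 node {26}, right has 0 { }.
  Root 10: left subtree has 4 nodes {32, 8, 31, 38}, right has 3 {22, 15, 4}.
    Root 38: left subtree has 3 nodes {32, 8, 31}, right has 0 { }.
      Root 31: left subtree has 2 nodes {32, 8}, right has 0 { }.
        Root 32: left subtree has 0 nodes { }, right has 1 {8}.
    Root 22: left subtree has 0 nodes { }, right has 2 {15, 4}.
      Root 15: left subtree has 0 nodes { }, right has 1 {4}.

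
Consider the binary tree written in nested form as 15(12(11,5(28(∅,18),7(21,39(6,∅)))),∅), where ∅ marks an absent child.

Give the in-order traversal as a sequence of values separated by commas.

In-order visits the left subtree, then the node, then the right subtree.
At 15: go left to 12.
  At 12: go left to 11.
    11 is a leaf — visit 11.
  Visit 12.
  At 12: go right to 5.
    At 5: go left to 28.
      At 28: no left child.
      Visit 28.
      At 28: go right to 18.
        18 is a leaf — visit 18.
    Visit 5.
    At 5: go right to 7.
      At 7: go left to 21.
        21 is a leaf — visit 21.
      Visit 7.
      At 7: go right to 39.
        At 39: go left to 6.
          6 is a leaf — visit 6.
        Visit 39.
        At 39: no right child.
Visit 15.
At 15: no right child.

11, 12, 28, 18, 5, 21, 7, 6, 39, 15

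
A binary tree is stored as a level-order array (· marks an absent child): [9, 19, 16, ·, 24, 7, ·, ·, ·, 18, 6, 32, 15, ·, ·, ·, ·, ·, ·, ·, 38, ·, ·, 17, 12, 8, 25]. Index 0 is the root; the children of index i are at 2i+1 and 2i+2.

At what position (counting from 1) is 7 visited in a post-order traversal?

Post-order visits the left subtree, then the right subtree, then the node.
At 9: go left to 19.
  At 19: no left child.
  At 19: go right to 24.
    At 24: go left to 18.
      At 18: no left child.
      At 18: go right to 38.
        38 is a leaf — visit 38.
      Visit 18.
    At 24: go right to 6.
      6 is a leaf — visit 6.
    Visit 24.
  Visit 19.
At 9: go right to 16.
  At 16: go left to 7.
    At 7: go left to 32.
      At 32: go left to 17.
        17 is a leaf — visit 17.
      At 32: go right to 12.
        12 is a leaf — visit 12.
      Visit 32.
    At 7: go right to 15.
      At 15: go left to 8.
        8 is a leaf — visit 8.
      At 15: go right to 25.
        25 is a leaf — visit 25.
      Visit 15.
    Visit 7.
  At 16: no right child.
  Visit 16.
Visit 9.
Full post-order sequence: 38, 18, 6, 24, 19, 17, 12, 32, 8, 25, 15, 7, 16, 9.

12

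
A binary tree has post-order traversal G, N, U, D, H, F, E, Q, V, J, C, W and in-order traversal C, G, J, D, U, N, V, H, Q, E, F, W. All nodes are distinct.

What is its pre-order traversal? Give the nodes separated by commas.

W, C, J, G, V, D, U, N, Q, H, E, F

The last element of post-order is the root; it splits in-order into left and right subtrees.
Root W: left subtree has 11 nodes {C, G, J, D, U, N, V, H, Q, E, F}, right has 0 { }.
  Root C: left subtree has 0 nodes { }, right has 10 {G, J, D, U, N, V, H, Q, E, F}.
    Root J: left subtree has 1 node {G}, right has 8 {D, U, N, V, H, Q, E, F}.
      Root V: left subtree has 3 nodes {D, U, N}, right has 4 {H, Q, E, F}.
        Root D: left subtree has 0 nodes { }, right has 2 {U, N}.
          Root U: left subtree has 0 nodes { }, right has 1 {N}.
        Root Q: left subtree has 1 node {H}, right has 2 {E, F}.
          Root E: left subtree has 0 nodes { }, right has 1 {F}.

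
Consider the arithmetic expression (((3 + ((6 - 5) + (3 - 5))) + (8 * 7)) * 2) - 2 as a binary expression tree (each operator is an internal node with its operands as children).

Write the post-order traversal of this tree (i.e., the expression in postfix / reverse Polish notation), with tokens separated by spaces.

Post-order on an expression tree gives postfix notation: for each operator, emit left operand, right operand, then the operator.

3 6 5 - 3 5 - + + 8 7 * + 2 * 2 -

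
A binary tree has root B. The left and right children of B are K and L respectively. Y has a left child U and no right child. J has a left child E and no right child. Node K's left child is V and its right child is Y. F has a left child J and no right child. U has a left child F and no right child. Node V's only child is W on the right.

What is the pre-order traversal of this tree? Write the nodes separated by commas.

Pre-order visits the node, then its left subtree, then its right subtree.
Visit B.
At B: go left to K.
  Visit K.
  At K: go left to V.
    Visit V.
    At V: no left child.
    At V: go right to W.
      W is a leaf — visit W.
  At K: go right to Y.
    Visit Y.
    At Y: go left to U.
      Visit U.
      At U: go left to F.
        Visit F.
        At F: go left to J.
          Visit J.
          At J: go left to E.
            E is a leaf — visit E.
          At J: no right child.
        At F: no right child.
      At U: no right child.
    At Y: no right child.
At B: go right to L.
  L is a leaf — visit L.

B, K, V, W, Y, U, F, J, E, L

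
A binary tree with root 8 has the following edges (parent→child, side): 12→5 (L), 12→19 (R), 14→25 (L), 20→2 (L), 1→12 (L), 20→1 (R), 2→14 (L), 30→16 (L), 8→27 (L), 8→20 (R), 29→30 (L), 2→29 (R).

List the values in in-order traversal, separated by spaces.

In-order visits the left subtree, then the node, then the right subtree.
At 8: go left to 27.
  27 is a leaf — visit 27.
Visit 8.
At 8: go right to 20.
  At 20: go left to 2.
    At 2: go left to 14.
      At 14: go left to 25.
        25 is a leaf — visit 25.
      Visit 14.
      At 14: no right child.
    Visit 2.
    At 2: go right to 29.
      At 29: go left to 30.
        At 30: go left to 16.
          16 is a leaf — visit 16.
        Visit 30.
        At 30: no right child.
      Visit 29.
      At 29: no right child.
  Visit 20.
  At 20: go right to 1.
    At 1: go left to 12.
      At 12: go left to 5.
        5 is a leaf — visit 5.
      Visit 12.
      At 12: go right to 19.
        19 is a leaf — visit 19.
    Visit 1.
    At 1: no right child.

27 8 25 14 2 16 30 29 20 5 12 19 1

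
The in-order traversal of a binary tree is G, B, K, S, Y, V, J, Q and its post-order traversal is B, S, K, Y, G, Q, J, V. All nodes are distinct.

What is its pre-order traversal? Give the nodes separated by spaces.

V G Y K B S J Q

The last element of post-order is the root; it splits in-order into left and right subtrees.
Root V: left subtree has 5 nodes {G, B, K, S, Y}, right has 2 {J, Q}.
  Root G: left subtree has 0 nodes { }, right has 4 {B, K, S, Y}.
    Root Y: left subtree has 3 nodes {B, K, S}, right has 0 { }.
      Root K: left subtree has 1 node {B}, right has 1 {S}.
  Root J: left subtree has 0 nodes { }, right has 1 {Q}.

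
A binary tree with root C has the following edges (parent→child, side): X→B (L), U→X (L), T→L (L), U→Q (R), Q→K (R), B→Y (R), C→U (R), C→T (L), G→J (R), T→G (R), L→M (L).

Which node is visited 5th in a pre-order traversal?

Pre-order visits the node, then its left subtree, then its right subtree.
Visit C.
At C: go left to T.
  Visit T.
  At T: go left to L.
    Visit L.
    At L: go left to M.
      M is a leaf — visit M.
    At L: no right child.
  At T: go right to G.
    Visit G.
    At G: no left child.
    At G: go right to J.
      J is a leaf — visit J.
At C: go right to U.
  Visit U.
  At U: go left to X.
    Visit X.
    At X: go left to B.
      Visit B.
      At B: no left child.
      At B: go right to Y.
        Y is a leaf — visit Y.
    At X: no right child.
  At U: go right to Q.
    Visit Q.
    At Q: no left child.
    At Q: go right to K.
      K is a leaf — visit K.
Full pre-order sequence: C, T, L, M, G, J, U, X, B, Y, Q, K.

G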